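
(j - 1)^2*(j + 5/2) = j^3 + j^2/2 - 4*j + 5/2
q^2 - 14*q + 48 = (q - 8)*(q - 6)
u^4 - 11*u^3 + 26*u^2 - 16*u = u*(u - 8)*(u - 2)*(u - 1)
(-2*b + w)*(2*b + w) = -4*b^2 + w^2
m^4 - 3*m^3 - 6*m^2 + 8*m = m*(m - 4)*(m - 1)*(m + 2)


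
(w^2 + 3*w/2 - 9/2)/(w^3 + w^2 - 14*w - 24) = (w - 3/2)/(w^2 - 2*w - 8)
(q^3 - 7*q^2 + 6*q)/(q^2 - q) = q - 6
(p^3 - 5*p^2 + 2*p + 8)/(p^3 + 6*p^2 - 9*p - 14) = (p - 4)/(p + 7)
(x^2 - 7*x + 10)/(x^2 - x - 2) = (x - 5)/(x + 1)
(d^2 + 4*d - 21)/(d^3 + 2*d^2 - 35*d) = (d - 3)/(d*(d - 5))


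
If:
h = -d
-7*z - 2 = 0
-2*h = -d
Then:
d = 0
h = 0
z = -2/7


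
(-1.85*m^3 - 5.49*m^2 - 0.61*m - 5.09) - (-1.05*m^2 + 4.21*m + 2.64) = -1.85*m^3 - 4.44*m^2 - 4.82*m - 7.73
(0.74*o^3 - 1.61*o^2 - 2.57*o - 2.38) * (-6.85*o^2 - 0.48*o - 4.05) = -5.069*o^5 + 10.6733*o^4 + 15.3803*o^3 + 24.0571*o^2 + 11.5509*o + 9.639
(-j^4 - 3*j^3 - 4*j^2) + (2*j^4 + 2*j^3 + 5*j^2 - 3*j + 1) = j^4 - j^3 + j^2 - 3*j + 1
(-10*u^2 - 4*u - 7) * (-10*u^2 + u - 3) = 100*u^4 + 30*u^3 + 96*u^2 + 5*u + 21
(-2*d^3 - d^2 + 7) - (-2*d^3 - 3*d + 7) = -d^2 + 3*d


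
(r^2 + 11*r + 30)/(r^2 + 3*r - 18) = (r + 5)/(r - 3)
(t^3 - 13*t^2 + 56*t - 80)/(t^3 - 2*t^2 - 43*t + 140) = (t - 4)/(t + 7)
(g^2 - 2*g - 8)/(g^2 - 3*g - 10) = (g - 4)/(g - 5)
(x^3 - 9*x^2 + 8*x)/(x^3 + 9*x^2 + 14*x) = (x^2 - 9*x + 8)/(x^2 + 9*x + 14)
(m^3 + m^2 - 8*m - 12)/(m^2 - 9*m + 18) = (m^2 + 4*m + 4)/(m - 6)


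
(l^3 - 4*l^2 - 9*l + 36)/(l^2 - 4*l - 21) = (l^2 - 7*l + 12)/(l - 7)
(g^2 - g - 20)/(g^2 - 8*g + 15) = (g + 4)/(g - 3)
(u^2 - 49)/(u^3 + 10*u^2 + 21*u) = (u - 7)/(u*(u + 3))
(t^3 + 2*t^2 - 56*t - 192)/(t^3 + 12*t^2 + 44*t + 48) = (t - 8)/(t + 2)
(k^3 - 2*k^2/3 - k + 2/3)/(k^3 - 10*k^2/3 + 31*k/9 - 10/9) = 3*(k + 1)/(3*k - 5)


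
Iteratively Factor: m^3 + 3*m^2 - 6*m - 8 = (m + 1)*(m^2 + 2*m - 8) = (m - 2)*(m + 1)*(m + 4)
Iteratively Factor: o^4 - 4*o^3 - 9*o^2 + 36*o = (o - 4)*(o^3 - 9*o) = (o - 4)*(o - 3)*(o^2 + 3*o) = o*(o - 4)*(o - 3)*(o + 3)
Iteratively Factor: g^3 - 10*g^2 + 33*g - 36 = (g - 3)*(g^2 - 7*g + 12) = (g - 4)*(g - 3)*(g - 3)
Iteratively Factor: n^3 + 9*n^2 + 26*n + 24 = (n + 4)*(n^2 + 5*n + 6) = (n + 2)*(n + 4)*(n + 3)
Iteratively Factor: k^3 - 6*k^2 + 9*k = (k - 3)*(k^2 - 3*k) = k*(k - 3)*(k - 3)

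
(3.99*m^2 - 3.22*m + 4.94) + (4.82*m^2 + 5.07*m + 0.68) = 8.81*m^2 + 1.85*m + 5.62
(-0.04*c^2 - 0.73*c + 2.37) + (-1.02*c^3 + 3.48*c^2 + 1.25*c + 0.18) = -1.02*c^3 + 3.44*c^2 + 0.52*c + 2.55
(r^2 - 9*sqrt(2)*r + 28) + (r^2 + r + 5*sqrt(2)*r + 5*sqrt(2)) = 2*r^2 - 4*sqrt(2)*r + r + 5*sqrt(2) + 28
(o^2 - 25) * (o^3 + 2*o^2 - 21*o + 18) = o^5 + 2*o^4 - 46*o^3 - 32*o^2 + 525*o - 450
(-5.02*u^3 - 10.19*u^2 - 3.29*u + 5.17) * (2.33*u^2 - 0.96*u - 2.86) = -11.6966*u^5 - 18.9235*u^4 + 16.4739*u^3 + 44.3479*u^2 + 4.4462*u - 14.7862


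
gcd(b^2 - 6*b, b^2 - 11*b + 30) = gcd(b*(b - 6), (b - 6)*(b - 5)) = b - 6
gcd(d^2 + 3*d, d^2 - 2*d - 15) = d + 3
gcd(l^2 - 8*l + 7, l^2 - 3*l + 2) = l - 1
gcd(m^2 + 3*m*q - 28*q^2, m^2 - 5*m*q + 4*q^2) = -m + 4*q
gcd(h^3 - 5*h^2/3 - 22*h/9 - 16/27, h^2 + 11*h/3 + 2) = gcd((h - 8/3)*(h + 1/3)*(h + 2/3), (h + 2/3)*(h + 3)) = h + 2/3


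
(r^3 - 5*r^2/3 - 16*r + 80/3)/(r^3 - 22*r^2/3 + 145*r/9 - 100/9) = 3*(r + 4)/(3*r - 5)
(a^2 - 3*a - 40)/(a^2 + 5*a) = (a - 8)/a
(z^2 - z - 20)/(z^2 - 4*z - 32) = (z - 5)/(z - 8)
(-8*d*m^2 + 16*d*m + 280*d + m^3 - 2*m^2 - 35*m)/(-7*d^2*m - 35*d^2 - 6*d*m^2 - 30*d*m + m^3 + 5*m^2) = (8*d*m - 56*d - m^2 + 7*m)/(7*d^2 + 6*d*m - m^2)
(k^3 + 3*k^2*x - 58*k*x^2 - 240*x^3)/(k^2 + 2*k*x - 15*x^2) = (-k^2 + 2*k*x + 48*x^2)/(-k + 3*x)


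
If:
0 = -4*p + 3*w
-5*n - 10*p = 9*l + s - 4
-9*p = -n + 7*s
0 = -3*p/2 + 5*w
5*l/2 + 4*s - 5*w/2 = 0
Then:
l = -8/27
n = 35/27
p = 0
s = 5/27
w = 0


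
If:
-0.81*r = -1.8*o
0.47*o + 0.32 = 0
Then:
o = -0.68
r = -1.51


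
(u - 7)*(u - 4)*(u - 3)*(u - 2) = u^4 - 16*u^3 + 89*u^2 - 206*u + 168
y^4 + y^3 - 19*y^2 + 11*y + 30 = (y - 3)*(y - 2)*(y + 1)*(y + 5)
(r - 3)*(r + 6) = r^2 + 3*r - 18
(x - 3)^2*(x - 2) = x^3 - 8*x^2 + 21*x - 18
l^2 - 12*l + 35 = (l - 7)*(l - 5)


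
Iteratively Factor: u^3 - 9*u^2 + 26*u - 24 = (u - 2)*(u^2 - 7*u + 12) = (u - 4)*(u - 2)*(u - 3)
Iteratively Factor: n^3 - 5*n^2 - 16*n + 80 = (n + 4)*(n^2 - 9*n + 20) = (n - 4)*(n + 4)*(n - 5)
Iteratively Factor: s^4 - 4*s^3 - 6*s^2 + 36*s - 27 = (s - 1)*(s^3 - 3*s^2 - 9*s + 27) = (s - 3)*(s - 1)*(s^2 - 9) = (s - 3)^2*(s - 1)*(s + 3)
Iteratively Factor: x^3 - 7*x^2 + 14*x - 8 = (x - 1)*(x^2 - 6*x + 8) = (x - 2)*(x - 1)*(x - 4)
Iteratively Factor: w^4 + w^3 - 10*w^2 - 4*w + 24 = (w + 3)*(w^3 - 2*w^2 - 4*w + 8) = (w - 2)*(w + 3)*(w^2 - 4) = (w - 2)*(w + 2)*(w + 3)*(w - 2)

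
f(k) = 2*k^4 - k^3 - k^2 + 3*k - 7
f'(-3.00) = -234.00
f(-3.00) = 164.00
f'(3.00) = 186.00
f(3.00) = 128.00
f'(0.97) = 5.54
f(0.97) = -4.17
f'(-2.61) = -154.45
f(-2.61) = 88.95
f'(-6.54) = -2350.04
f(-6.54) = 3869.15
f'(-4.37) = -713.18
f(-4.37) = 773.63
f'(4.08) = 488.24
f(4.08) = 474.88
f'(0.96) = 5.39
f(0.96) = -4.23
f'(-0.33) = 3.05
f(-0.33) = -8.04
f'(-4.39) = -722.87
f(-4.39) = 787.99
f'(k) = 8*k^3 - 3*k^2 - 2*k + 3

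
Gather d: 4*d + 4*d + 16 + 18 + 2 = 8*d + 36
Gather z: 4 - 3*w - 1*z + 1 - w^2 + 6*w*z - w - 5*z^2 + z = -w^2 + 6*w*z - 4*w - 5*z^2 + 5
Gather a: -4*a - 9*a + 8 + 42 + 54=104 - 13*a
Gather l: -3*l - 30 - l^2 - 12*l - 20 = -l^2 - 15*l - 50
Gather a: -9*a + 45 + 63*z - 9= -9*a + 63*z + 36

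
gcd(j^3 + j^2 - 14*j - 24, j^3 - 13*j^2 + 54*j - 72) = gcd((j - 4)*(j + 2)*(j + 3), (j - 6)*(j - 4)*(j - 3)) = j - 4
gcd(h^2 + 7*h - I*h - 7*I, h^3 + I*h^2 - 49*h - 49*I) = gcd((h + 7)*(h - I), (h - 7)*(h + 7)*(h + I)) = h + 7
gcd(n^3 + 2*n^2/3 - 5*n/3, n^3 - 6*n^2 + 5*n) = n^2 - n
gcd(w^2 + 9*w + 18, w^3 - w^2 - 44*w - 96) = w + 3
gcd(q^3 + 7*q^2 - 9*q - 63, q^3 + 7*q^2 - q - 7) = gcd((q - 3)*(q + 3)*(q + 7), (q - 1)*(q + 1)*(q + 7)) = q + 7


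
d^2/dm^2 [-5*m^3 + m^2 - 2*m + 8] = 2 - 30*m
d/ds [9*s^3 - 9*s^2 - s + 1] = 27*s^2 - 18*s - 1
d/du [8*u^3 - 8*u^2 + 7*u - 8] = 24*u^2 - 16*u + 7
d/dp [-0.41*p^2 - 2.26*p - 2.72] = -0.82*p - 2.26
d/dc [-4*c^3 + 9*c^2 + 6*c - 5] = -12*c^2 + 18*c + 6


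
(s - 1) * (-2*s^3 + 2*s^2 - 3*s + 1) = -2*s^4 + 4*s^3 - 5*s^2 + 4*s - 1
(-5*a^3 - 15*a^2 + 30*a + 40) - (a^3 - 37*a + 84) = -6*a^3 - 15*a^2 + 67*a - 44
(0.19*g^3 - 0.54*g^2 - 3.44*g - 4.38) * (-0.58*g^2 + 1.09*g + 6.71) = -0.1102*g^5 + 0.5203*g^4 + 2.6815*g^3 - 4.8326*g^2 - 27.8566*g - 29.3898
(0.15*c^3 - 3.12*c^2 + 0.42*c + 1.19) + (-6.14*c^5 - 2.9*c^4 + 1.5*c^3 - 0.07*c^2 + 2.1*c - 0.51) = -6.14*c^5 - 2.9*c^4 + 1.65*c^3 - 3.19*c^2 + 2.52*c + 0.68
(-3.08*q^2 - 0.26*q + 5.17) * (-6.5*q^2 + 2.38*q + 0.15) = 20.02*q^4 - 5.6404*q^3 - 34.6858*q^2 + 12.2656*q + 0.7755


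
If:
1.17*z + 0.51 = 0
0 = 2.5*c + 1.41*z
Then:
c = 0.25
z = -0.44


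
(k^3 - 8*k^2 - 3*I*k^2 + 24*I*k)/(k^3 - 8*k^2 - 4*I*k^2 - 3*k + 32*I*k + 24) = k/(k - I)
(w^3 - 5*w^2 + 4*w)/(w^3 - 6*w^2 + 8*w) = (w - 1)/(w - 2)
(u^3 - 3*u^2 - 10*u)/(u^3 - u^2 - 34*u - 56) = u*(u - 5)/(u^2 - 3*u - 28)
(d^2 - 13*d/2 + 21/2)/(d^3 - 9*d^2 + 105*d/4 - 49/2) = 2*(d - 3)/(2*d^2 - 11*d + 14)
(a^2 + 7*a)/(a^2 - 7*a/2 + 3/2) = 2*a*(a + 7)/(2*a^2 - 7*a + 3)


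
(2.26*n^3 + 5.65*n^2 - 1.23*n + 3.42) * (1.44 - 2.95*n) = -6.667*n^4 - 13.4131*n^3 + 11.7645*n^2 - 11.8602*n + 4.9248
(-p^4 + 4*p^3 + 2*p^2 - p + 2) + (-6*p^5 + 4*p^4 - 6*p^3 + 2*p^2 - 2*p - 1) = -6*p^5 + 3*p^4 - 2*p^3 + 4*p^2 - 3*p + 1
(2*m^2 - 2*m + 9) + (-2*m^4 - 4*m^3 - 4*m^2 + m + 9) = -2*m^4 - 4*m^3 - 2*m^2 - m + 18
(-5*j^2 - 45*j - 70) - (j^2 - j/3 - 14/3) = -6*j^2 - 134*j/3 - 196/3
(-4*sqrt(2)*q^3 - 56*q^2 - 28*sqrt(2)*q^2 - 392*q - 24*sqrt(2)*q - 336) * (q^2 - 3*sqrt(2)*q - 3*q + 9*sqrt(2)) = -4*sqrt(2)*q^5 - 32*q^4 - 16*sqrt(2)*q^4 - 128*q^3 + 228*sqrt(2)*q^3 + 480*q^2 + 744*sqrt(2)*q^2 - 2520*sqrt(2)*q + 576*q - 3024*sqrt(2)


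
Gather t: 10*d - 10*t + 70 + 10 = 10*d - 10*t + 80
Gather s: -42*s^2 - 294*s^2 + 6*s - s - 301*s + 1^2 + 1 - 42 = -336*s^2 - 296*s - 40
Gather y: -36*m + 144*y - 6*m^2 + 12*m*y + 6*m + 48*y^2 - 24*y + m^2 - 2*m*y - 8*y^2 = -5*m^2 - 30*m + 40*y^2 + y*(10*m + 120)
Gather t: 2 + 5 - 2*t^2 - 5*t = -2*t^2 - 5*t + 7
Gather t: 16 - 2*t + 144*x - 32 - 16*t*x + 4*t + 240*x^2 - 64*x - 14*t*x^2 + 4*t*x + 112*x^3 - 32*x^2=t*(-14*x^2 - 12*x + 2) + 112*x^3 + 208*x^2 + 80*x - 16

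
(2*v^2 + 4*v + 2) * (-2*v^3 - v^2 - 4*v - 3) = -4*v^5 - 10*v^4 - 16*v^3 - 24*v^2 - 20*v - 6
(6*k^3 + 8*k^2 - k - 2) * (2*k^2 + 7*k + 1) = 12*k^5 + 58*k^4 + 60*k^3 - 3*k^2 - 15*k - 2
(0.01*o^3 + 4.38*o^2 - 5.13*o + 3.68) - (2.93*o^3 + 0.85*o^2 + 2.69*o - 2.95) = -2.92*o^3 + 3.53*o^2 - 7.82*o + 6.63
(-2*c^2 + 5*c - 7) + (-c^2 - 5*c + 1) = -3*c^2 - 6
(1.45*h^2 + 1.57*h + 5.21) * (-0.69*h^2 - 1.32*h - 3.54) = -1.0005*h^4 - 2.9973*h^3 - 10.8003*h^2 - 12.435*h - 18.4434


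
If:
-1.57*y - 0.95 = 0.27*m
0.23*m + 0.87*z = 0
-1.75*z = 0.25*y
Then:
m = -0.30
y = -0.55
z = 0.08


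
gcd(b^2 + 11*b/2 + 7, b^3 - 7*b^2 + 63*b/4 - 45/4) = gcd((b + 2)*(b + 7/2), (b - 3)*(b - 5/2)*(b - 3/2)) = 1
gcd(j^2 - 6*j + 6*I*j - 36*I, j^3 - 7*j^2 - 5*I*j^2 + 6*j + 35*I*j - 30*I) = j - 6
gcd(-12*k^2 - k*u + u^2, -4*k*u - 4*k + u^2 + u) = -4*k + u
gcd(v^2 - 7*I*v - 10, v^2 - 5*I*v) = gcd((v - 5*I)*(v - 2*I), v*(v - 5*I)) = v - 5*I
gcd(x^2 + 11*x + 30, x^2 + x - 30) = x + 6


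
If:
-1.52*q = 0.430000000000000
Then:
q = -0.28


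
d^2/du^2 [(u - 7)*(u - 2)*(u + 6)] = 6*u - 6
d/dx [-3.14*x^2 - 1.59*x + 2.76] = -6.28*x - 1.59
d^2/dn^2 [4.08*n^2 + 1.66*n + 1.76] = 8.16000000000000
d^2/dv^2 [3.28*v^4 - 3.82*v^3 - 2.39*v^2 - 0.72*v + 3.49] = 39.36*v^2 - 22.92*v - 4.78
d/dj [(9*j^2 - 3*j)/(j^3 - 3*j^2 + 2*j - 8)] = 3*(-3*j^4 + 2*j^3 + 3*j^2 - 48*j + 8)/(j^6 - 6*j^5 + 13*j^4 - 28*j^3 + 52*j^2 - 32*j + 64)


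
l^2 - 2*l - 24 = (l - 6)*(l + 4)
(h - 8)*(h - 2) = h^2 - 10*h + 16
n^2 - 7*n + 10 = (n - 5)*(n - 2)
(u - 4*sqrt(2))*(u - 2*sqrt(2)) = u^2 - 6*sqrt(2)*u + 16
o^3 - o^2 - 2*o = o*(o - 2)*(o + 1)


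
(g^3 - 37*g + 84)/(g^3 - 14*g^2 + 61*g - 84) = (g + 7)/(g - 7)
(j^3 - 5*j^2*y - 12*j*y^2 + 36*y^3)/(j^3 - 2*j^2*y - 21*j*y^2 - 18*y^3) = (j - 2*y)/(j + y)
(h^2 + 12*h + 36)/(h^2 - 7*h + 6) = (h^2 + 12*h + 36)/(h^2 - 7*h + 6)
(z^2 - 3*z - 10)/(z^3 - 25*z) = (z + 2)/(z*(z + 5))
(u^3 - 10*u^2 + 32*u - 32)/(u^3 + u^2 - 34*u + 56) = (u - 4)/(u + 7)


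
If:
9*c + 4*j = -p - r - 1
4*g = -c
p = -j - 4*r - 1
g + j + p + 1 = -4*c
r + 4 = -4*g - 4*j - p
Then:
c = 3/10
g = -3/40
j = -99/160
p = -241/160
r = 9/32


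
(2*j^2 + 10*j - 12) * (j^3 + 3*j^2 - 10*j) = 2*j^5 + 16*j^4 - 2*j^3 - 136*j^2 + 120*j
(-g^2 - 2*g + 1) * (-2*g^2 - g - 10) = 2*g^4 + 5*g^3 + 10*g^2 + 19*g - 10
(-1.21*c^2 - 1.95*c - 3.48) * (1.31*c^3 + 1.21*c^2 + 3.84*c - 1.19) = -1.5851*c^5 - 4.0186*c^4 - 11.5647*c^3 - 10.2589*c^2 - 11.0427*c + 4.1412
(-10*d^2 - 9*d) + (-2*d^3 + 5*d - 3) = -2*d^3 - 10*d^2 - 4*d - 3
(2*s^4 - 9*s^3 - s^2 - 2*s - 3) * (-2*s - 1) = -4*s^5 + 16*s^4 + 11*s^3 + 5*s^2 + 8*s + 3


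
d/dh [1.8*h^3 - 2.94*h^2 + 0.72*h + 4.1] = 5.4*h^2 - 5.88*h + 0.72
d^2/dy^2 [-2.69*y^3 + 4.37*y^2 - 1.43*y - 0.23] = 8.74 - 16.14*y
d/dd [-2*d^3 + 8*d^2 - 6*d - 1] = -6*d^2 + 16*d - 6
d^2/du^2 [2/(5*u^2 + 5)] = 4*(3*u^2 - 1)/(5*(u^2 + 1)^3)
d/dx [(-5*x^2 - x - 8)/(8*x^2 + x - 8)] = (3*x^2 + 208*x + 16)/(64*x^4 + 16*x^3 - 127*x^2 - 16*x + 64)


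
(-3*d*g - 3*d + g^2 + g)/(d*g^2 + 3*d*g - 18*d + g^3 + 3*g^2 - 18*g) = (-3*d*g - 3*d + g^2 + g)/(d*g^2 + 3*d*g - 18*d + g^3 + 3*g^2 - 18*g)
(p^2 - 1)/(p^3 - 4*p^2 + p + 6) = (p - 1)/(p^2 - 5*p + 6)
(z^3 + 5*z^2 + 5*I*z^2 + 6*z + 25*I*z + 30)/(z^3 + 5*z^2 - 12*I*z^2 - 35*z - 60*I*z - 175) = (z^2 + 5*I*z + 6)/(z^2 - 12*I*z - 35)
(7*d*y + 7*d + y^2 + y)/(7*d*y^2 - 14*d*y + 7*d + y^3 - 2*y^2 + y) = (y + 1)/(y^2 - 2*y + 1)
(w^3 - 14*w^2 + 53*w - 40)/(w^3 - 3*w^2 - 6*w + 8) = (w^2 - 13*w + 40)/(w^2 - 2*w - 8)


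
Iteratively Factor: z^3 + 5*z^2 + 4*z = (z)*(z^2 + 5*z + 4) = z*(z + 1)*(z + 4)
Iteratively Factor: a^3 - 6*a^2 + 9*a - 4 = (a - 1)*(a^2 - 5*a + 4) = (a - 4)*(a - 1)*(a - 1)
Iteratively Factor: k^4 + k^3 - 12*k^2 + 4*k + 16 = (k - 2)*(k^3 + 3*k^2 - 6*k - 8) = (k - 2)*(k + 4)*(k^2 - k - 2) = (k - 2)*(k + 1)*(k + 4)*(k - 2)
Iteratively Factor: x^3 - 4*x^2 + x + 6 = (x - 2)*(x^2 - 2*x - 3) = (x - 2)*(x + 1)*(x - 3)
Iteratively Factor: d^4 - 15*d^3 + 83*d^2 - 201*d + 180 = (d - 3)*(d^3 - 12*d^2 + 47*d - 60) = (d - 5)*(d - 3)*(d^2 - 7*d + 12) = (d - 5)*(d - 4)*(d - 3)*(d - 3)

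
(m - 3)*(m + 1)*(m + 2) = m^3 - 7*m - 6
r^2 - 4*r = r*(r - 4)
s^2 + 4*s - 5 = (s - 1)*(s + 5)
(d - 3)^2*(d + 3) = d^3 - 3*d^2 - 9*d + 27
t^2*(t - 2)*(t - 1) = t^4 - 3*t^3 + 2*t^2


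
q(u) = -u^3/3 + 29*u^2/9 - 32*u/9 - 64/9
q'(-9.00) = -142.56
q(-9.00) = 528.89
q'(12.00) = -70.22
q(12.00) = -161.78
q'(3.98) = 6.25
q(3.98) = 8.76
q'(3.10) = 6.81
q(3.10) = 2.90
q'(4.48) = 5.25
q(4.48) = 11.66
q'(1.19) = 2.70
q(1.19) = -7.34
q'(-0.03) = -3.75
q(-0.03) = -7.00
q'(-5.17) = -63.60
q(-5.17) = 143.46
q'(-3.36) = -36.50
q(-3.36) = 53.86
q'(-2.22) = -22.79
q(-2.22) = 20.31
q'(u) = -u^2 + 58*u/9 - 32/9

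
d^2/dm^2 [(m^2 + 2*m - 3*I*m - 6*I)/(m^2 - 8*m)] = 2*(m^3*(10 - 3*I) - 18*I*m^2 + 144*I*m - 384*I)/(m^3*(m^3 - 24*m^2 + 192*m - 512))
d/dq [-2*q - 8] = -2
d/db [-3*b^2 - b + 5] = -6*b - 1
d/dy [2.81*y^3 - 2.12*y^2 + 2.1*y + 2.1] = 8.43*y^2 - 4.24*y + 2.1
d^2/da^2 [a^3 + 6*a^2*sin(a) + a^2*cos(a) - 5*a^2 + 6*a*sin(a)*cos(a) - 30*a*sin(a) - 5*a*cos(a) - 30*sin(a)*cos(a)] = -6*a^2*sin(a) - a^2*cos(a) + 26*a*sin(a) - 12*a*sin(2*a) + 29*a*cos(a) + 6*a + 22*sin(a) + 60*sin(2*a) - 58*cos(a) + 12*cos(2*a) - 10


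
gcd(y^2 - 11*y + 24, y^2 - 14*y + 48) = y - 8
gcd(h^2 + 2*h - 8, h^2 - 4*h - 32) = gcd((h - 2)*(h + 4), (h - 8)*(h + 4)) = h + 4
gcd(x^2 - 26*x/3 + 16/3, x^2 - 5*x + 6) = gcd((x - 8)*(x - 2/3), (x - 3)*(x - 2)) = 1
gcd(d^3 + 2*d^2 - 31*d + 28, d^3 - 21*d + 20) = d^2 - 5*d + 4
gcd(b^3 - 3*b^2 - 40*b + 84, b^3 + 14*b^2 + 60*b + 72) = b + 6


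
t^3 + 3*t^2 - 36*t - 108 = (t - 6)*(t + 3)*(t + 6)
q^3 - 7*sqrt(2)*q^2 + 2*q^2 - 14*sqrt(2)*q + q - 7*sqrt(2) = (q + 1)^2*(q - 7*sqrt(2))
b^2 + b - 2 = (b - 1)*(b + 2)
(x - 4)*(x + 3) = x^2 - x - 12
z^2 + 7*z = z*(z + 7)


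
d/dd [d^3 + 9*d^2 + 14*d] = 3*d^2 + 18*d + 14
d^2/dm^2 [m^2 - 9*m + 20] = 2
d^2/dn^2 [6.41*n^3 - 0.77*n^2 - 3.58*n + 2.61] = 38.46*n - 1.54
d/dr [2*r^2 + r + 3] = 4*r + 1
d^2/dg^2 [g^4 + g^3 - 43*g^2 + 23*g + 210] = 12*g^2 + 6*g - 86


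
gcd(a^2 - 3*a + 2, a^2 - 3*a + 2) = a^2 - 3*a + 2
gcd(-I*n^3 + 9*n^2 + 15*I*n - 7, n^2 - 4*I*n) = 1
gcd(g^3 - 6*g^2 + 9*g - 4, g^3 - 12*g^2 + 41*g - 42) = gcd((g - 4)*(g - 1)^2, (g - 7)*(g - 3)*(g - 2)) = 1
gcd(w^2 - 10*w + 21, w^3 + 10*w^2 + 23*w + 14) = 1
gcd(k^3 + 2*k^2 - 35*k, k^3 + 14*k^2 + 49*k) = k^2 + 7*k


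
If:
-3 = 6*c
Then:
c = -1/2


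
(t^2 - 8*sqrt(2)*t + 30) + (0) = t^2 - 8*sqrt(2)*t + 30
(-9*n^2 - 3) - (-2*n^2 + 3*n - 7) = -7*n^2 - 3*n + 4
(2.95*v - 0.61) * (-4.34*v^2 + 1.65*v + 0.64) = -12.803*v^3 + 7.5149*v^2 + 0.8815*v - 0.3904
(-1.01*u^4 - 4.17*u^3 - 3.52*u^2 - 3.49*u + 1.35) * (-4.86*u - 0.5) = 4.9086*u^5 + 20.7712*u^4 + 19.1922*u^3 + 18.7214*u^2 - 4.816*u - 0.675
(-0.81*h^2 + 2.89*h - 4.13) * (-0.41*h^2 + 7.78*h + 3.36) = 0.3321*h^4 - 7.4867*h^3 + 21.4559*h^2 - 22.421*h - 13.8768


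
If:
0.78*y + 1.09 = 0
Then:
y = -1.40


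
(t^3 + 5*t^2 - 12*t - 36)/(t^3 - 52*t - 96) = (t - 3)/(t - 8)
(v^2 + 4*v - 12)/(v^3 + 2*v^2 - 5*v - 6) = (v + 6)/(v^2 + 4*v + 3)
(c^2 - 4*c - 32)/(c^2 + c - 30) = (c^2 - 4*c - 32)/(c^2 + c - 30)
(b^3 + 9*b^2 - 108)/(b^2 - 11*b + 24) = (b^2 + 12*b + 36)/(b - 8)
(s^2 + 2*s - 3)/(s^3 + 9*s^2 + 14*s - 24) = (s + 3)/(s^2 + 10*s + 24)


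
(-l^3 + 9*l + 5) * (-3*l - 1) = 3*l^4 + l^3 - 27*l^2 - 24*l - 5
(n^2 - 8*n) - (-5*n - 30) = n^2 - 3*n + 30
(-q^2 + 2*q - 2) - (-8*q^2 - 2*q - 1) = 7*q^2 + 4*q - 1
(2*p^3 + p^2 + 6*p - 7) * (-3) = -6*p^3 - 3*p^2 - 18*p + 21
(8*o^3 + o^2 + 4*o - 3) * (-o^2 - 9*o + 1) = -8*o^5 - 73*o^4 - 5*o^3 - 32*o^2 + 31*o - 3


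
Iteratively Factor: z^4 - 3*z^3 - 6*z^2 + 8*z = (z - 1)*(z^3 - 2*z^2 - 8*z) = (z - 4)*(z - 1)*(z^2 + 2*z) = (z - 4)*(z - 1)*(z + 2)*(z)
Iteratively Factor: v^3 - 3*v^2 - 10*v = (v)*(v^2 - 3*v - 10) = v*(v + 2)*(v - 5)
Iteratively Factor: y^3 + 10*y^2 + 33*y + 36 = (y + 4)*(y^2 + 6*y + 9) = (y + 3)*(y + 4)*(y + 3)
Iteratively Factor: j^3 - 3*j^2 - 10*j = (j - 5)*(j^2 + 2*j) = (j - 5)*(j + 2)*(j)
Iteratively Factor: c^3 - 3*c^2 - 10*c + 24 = (c + 3)*(c^2 - 6*c + 8) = (c - 2)*(c + 3)*(c - 4)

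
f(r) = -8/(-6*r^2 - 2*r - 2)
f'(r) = -8*(12*r + 2)/(-6*r^2 - 2*r - 2)^2 = 4*(-6*r - 1)/(3*r^2 + r + 1)^2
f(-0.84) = 1.76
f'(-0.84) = 3.12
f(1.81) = 0.32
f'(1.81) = -0.30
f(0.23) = 2.88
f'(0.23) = -4.94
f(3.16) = 0.12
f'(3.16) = -0.07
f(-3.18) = 0.14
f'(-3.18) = 0.09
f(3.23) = 0.11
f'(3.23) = -0.06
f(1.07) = 0.73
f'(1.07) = -0.98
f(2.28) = 0.21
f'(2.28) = -0.16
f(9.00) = 0.02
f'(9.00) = 0.00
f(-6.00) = 0.04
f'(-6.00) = 0.01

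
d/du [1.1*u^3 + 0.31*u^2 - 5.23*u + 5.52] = 3.3*u^2 + 0.62*u - 5.23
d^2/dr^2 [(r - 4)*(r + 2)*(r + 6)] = 6*r + 8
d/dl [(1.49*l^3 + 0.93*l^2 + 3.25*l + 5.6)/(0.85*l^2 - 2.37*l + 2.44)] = (1.2665*l^4 - 7.0626*l^3 + 5.9402*l^2 - 4.9816*l + 21.202)/(0.7225*l^4 - 4.029*l^3 + 9.7649*l^2 - 11.5656*l + 5.9536)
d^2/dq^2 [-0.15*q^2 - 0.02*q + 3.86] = -0.300000000000000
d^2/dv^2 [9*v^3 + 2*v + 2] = 54*v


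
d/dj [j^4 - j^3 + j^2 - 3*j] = 4*j^3 - 3*j^2 + 2*j - 3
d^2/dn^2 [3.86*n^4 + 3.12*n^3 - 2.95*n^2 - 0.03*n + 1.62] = 46.32*n^2 + 18.72*n - 5.9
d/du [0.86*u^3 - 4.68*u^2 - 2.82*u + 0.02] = 2.58*u^2 - 9.36*u - 2.82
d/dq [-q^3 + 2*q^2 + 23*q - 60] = -3*q^2 + 4*q + 23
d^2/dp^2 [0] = 0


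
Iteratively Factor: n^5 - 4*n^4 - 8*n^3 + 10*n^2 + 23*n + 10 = (n + 1)*(n^4 - 5*n^3 - 3*n^2 + 13*n + 10) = (n - 2)*(n + 1)*(n^3 - 3*n^2 - 9*n - 5) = (n - 2)*(n + 1)^2*(n^2 - 4*n - 5) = (n - 5)*(n - 2)*(n + 1)^2*(n + 1)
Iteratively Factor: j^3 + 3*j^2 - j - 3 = (j + 1)*(j^2 + 2*j - 3) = (j - 1)*(j + 1)*(j + 3)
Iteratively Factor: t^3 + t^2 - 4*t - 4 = (t - 2)*(t^2 + 3*t + 2) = (t - 2)*(t + 2)*(t + 1)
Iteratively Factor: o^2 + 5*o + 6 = (o + 3)*(o + 2)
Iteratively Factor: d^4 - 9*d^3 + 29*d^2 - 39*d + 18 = (d - 3)*(d^3 - 6*d^2 + 11*d - 6) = (d - 3)*(d - 2)*(d^2 - 4*d + 3) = (d - 3)^2*(d - 2)*(d - 1)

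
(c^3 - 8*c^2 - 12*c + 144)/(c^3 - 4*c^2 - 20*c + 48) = (c - 6)/(c - 2)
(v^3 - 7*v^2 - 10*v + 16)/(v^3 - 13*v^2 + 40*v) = (v^2 + v - 2)/(v*(v - 5))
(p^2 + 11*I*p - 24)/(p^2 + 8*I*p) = (p + 3*I)/p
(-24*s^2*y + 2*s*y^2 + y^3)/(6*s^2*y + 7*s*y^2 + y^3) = (-4*s + y)/(s + y)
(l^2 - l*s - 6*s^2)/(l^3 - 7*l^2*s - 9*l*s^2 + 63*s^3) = (-l - 2*s)/(-l^2 + 4*l*s + 21*s^2)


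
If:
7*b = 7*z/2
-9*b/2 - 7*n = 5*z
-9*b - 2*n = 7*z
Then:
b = 0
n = 0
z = 0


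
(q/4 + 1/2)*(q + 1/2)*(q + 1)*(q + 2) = q^4/4 + 11*q^3/8 + 21*q^2/8 + 2*q + 1/2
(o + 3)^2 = o^2 + 6*o + 9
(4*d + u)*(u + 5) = 4*d*u + 20*d + u^2 + 5*u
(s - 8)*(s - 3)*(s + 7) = s^3 - 4*s^2 - 53*s + 168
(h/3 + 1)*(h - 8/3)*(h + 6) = h^3/3 + 19*h^2/9 - 2*h - 16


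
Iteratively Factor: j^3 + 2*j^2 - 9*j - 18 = (j + 3)*(j^2 - j - 6) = (j + 2)*(j + 3)*(j - 3)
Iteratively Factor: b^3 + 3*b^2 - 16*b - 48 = (b + 4)*(b^2 - b - 12) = (b - 4)*(b + 4)*(b + 3)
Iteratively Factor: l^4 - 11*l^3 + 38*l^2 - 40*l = (l - 4)*(l^3 - 7*l^2 + 10*l) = (l - 4)*(l - 2)*(l^2 - 5*l) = (l - 5)*(l - 4)*(l - 2)*(l)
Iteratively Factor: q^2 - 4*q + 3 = (q - 1)*(q - 3)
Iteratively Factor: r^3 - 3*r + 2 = (r - 1)*(r^2 + r - 2) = (r - 1)*(r + 2)*(r - 1)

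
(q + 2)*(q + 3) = q^2 + 5*q + 6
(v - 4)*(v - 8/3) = v^2 - 20*v/3 + 32/3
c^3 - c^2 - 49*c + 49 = (c - 7)*(c - 1)*(c + 7)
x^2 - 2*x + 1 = (x - 1)^2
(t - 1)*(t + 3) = t^2 + 2*t - 3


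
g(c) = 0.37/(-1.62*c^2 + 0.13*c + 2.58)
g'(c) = 0.37*(3.24*c - 0.13)/(-1.62*c^2 + 0.13*c + 2.58)^2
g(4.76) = -0.01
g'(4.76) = 0.01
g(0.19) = 0.15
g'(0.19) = 0.03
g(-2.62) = -0.04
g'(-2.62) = -0.04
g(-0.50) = 0.18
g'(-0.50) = -0.15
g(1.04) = 0.38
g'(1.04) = 1.29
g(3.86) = -0.02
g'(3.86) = 0.01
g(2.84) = -0.04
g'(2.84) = 0.03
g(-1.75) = -0.14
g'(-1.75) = -0.32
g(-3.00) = -0.03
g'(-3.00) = -0.02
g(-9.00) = -0.00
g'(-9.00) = -0.00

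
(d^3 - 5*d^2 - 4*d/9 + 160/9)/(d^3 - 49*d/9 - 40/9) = (d - 4)/(d + 1)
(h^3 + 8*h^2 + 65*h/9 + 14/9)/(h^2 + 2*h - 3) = (9*h^3 + 72*h^2 + 65*h + 14)/(9*(h^2 + 2*h - 3))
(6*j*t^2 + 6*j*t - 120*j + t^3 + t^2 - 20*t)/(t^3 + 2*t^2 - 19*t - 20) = (6*j + t)/(t + 1)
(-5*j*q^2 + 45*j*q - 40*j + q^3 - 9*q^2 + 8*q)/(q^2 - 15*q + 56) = (-5*j*q + 5*j + q^2 - q)/(q - 7)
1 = 1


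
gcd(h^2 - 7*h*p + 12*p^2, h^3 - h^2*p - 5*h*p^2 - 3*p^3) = -h + 3*p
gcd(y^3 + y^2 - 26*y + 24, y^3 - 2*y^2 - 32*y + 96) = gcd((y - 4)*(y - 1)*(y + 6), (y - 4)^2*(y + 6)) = y^2 + 2*y - 24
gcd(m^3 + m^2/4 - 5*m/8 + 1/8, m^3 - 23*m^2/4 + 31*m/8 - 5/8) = m^2 - 3*m/4 + 1/8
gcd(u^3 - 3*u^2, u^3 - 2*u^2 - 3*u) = u^2 - 3*u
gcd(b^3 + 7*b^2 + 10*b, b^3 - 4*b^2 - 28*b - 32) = b + 2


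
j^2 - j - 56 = (j - 8)*(j + 7)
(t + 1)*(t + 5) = t^2 + 6*t + 5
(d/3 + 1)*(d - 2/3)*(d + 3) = d^3/3 + 16*d^2/9 + 5*d/3 - 2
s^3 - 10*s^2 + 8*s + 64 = (s - 8)*(s - 4)*(s + 2)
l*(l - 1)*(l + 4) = l^3 + 3*l^2 - 4*l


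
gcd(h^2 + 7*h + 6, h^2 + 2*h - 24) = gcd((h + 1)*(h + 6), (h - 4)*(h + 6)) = h + 6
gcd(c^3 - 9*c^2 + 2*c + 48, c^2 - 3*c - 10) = c + 2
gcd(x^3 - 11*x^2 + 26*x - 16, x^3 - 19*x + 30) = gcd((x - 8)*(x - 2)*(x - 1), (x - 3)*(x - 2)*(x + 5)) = x - 2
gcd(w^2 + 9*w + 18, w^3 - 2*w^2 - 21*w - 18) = w + 3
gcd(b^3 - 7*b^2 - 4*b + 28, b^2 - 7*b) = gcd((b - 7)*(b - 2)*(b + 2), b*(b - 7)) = b - 7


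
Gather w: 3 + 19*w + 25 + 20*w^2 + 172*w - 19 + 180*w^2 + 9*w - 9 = 200*w^2 + 200*w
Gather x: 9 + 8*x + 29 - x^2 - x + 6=-x^2 + 7*x + 44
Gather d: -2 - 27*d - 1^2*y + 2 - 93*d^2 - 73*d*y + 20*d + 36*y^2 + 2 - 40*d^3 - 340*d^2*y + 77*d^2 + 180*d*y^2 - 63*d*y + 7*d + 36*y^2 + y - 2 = -40*d^3 + d^2*(-340*y - 16) + d*(180*y^2 - 136*y) + 72*y^2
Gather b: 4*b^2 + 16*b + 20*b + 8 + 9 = 4*b^2 + 36*b + 17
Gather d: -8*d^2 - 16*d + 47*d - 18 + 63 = -8*d^2 + 31*d + 45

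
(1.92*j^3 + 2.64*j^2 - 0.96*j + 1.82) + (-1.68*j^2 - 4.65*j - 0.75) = 1.92*j^3 + 0.96*j^2 - 5.61*j + 1.07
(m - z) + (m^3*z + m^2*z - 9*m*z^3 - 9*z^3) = m^3*z + m^2*z - 9*m*z^3 + m - 9*z^3 - z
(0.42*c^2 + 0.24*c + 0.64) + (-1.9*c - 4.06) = 0.42*c^2 - 1.66*c - 3.42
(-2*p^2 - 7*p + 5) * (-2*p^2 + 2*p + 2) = 4*p^4 + 10*p^3 - 28*p^2 - 4*p + 10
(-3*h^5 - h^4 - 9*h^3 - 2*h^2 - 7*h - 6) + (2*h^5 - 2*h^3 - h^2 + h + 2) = -h^5 - h^4 - 11*h^3 - 3*h^2 - 6*h - 4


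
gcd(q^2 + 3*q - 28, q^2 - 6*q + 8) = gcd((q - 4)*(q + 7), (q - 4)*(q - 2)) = q - 4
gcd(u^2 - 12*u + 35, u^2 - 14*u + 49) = u - 7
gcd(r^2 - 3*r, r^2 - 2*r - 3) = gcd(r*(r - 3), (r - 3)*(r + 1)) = r - 3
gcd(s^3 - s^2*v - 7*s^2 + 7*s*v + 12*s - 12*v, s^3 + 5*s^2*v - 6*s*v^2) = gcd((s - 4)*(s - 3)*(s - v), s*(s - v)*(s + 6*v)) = s - v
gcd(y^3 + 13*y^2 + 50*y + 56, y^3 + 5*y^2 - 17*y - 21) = y + 7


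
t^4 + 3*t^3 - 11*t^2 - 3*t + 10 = (t - 2)*(t - 1)*(t + 1)*(t + 5)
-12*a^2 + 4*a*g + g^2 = (-2*a + g)*(6*a + g)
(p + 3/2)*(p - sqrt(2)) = p^2 - sqrt(2)*p + 3*p/2 - 3*sqrt(2)/2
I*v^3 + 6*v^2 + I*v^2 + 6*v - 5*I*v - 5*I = (v - 5*I)*(v - I)*(I*v + I)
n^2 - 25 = (n - 5)*(n + 5)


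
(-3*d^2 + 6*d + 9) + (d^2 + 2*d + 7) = -2*d^2 + 8*d + 16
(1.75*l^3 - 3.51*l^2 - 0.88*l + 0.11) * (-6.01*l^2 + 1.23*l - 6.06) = -10.5175*l^5 + 23.2476*l^4 - 9.6335*l^3 + 19.5271*l^2 + 5.4681*l - 0.6666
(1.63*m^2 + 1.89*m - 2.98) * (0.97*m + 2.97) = 1.5811*m^3 + 6.6744*m^2 + 2.7227*m - 8.8506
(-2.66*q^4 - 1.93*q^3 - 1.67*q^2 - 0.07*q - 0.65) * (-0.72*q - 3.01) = 1.9152*q^5 + 9.3962*q^4 + 7.0117*q^3 + 5.0771*q^2 + 0.6787*q + 1.9565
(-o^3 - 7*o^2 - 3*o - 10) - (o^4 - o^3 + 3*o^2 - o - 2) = -o^4 - 10*o^2 - 2*o - 8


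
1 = 1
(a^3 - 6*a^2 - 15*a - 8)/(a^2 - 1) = (a^2 - 7*a - 8)/(a - 1)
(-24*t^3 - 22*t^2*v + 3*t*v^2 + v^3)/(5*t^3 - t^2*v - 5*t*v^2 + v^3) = (-24*t^2 + 2*t*v + v^2)/(5*t^2 - 6*t*v + v^2)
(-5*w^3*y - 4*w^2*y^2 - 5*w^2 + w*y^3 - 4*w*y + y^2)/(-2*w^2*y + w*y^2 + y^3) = (-5*w^3*y - 4*w^2*y^2 - 5*w^2 + w*y^3 - 4*w*y + y^2)/(y*(-2*w^2 + w*y + y^2))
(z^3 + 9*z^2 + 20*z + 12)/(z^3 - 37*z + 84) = (z^3 + 9*z^2 + 20*z + 12)/(z^3 - 37*z + 84)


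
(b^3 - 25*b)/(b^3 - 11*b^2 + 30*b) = (b + 5)/(b - 6)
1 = 1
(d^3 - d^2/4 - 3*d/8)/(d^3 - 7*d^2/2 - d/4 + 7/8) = d*(4*d - 3)/(4*d^2 - 16*d + 7)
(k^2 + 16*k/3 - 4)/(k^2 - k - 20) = (-k^2 - 16*k/3 + 4)/(-k^2 + k + 20)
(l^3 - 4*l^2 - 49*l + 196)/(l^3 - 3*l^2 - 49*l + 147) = (l - 4)/(l - 3)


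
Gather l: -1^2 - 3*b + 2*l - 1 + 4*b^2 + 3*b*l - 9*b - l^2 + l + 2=4*b^2 - 12*b - l^2 + l*(3*b + 3)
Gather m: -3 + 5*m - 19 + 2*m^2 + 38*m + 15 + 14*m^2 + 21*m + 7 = 16*m^2 + 64*m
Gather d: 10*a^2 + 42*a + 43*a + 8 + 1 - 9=10*a^2 + 85*a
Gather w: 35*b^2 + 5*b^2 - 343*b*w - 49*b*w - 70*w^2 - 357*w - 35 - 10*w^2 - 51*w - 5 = 40*b^2 - 80*w^2 + w*(-392*b - 408) - 40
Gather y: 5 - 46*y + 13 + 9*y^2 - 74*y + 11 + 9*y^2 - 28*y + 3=18*y^2 - 148*y + 32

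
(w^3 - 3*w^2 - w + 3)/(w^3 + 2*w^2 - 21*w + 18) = (w + 1)/(w + 6)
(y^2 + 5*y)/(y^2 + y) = (y + 5)/(y + 1)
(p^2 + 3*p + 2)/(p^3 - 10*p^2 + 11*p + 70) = (p + 1)/(p^2 - 12*p + 35)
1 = 1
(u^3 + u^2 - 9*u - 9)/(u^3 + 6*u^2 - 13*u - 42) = (u^2 + 4*u + 3)/(u^2 + 9*u + 14)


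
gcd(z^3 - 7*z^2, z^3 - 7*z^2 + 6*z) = z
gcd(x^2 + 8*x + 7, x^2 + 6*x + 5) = x + 1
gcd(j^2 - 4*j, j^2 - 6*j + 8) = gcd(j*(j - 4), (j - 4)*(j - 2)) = j - 4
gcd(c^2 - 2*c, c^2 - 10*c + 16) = c - 2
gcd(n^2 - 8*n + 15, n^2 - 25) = n - 5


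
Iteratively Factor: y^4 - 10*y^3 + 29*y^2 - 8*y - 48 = (y + 1)*(y^3 - 11*y^2 + 40*y - 48) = (y - 4)*(y + 1)*(y^2 - 7*y + 12) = (y - 4)*(y - 3)*(y + 1)*(y - 4)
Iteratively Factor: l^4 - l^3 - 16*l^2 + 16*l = (l + 4)*(l^3 - 5*l^2 + 4*l) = l*(l + 4)*(l^2 - 5*l + 4) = l*(l - 1)*(l + 4)*(l - 4)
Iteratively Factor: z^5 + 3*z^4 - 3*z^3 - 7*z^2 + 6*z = (z)*(z^4 + 3*z^3 - 3*z^2 - 7*z + 6) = z*(z + 2)*(z^3 + z^2 - 5*z + 3) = z*(z + 2)*(z + 3)*(z^2 - 2*z + 1) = z*(z - 1)*(z + 2)*(z + 3)*(z - 1)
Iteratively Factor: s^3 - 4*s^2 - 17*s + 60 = (s - 3)*(s^2 - s - 20) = (s - 3)*(s + 4)*(s - 5)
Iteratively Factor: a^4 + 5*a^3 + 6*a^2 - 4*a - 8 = (a + 2)*(a^3 + 3*a^2 - 4) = (a - 1)*(a + 2)*(a^2 + 4*a + 4) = (a - 1)*(a + 2)^2*(a + 2)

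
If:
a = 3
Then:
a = 3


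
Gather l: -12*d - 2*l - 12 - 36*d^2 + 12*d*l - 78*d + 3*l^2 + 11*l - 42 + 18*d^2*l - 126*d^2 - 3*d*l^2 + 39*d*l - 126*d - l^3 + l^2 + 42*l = -162*d^2 - 216*d - l^3 + l^2*(4 - 3*d) + l*(18*d^2 + 51*d + 51) - 54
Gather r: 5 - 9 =-4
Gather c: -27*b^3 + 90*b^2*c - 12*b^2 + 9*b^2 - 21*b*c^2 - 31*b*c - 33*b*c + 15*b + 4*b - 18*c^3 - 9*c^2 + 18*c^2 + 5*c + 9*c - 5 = -27*b^3 - 3*b^2 + 19*b - 18*c^3 + c^2*(9 - 21*b) + c*(90*b^2 - 64*b + 14) - 5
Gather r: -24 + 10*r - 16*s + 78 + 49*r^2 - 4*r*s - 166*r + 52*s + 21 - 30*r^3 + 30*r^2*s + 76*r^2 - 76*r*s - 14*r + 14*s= -30*r^3 + r^2*(30*s + 125) + r*(-80*s - 170) + 50*s + 75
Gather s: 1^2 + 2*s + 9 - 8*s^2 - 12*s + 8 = -8*s^2 - 10*s + 18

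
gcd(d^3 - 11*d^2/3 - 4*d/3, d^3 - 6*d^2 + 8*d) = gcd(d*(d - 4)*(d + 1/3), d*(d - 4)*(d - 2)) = d^2 - 4*d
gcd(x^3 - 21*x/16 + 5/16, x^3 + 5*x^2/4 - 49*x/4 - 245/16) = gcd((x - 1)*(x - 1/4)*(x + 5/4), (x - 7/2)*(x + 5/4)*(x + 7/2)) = x + 5/4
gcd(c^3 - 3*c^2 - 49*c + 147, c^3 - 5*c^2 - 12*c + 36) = 1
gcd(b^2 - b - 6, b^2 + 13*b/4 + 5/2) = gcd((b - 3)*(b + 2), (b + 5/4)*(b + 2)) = b + 2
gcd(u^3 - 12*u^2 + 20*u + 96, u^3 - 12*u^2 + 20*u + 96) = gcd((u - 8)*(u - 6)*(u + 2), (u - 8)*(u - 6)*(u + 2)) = u^3 - 12*u^2 + 20*u + 96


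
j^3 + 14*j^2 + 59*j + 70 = (j + 2)*(j + 5)*(j + 7)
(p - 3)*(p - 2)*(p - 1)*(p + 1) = p^4 - 5*p^3 + 5*p^2 + 5*p - 6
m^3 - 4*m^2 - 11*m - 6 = (m - 6)*(m + 1)^2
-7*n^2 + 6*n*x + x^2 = (-n + x)*(7*n + x)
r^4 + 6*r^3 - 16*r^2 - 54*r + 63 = (r - 3)*(r - 1)*(r + 3)*(r + 7)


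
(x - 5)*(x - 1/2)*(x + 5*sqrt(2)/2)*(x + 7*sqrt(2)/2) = x^4 - 11*x^3/2 + 6*sqrt(2)*x^3 - 33*sqrt(2)*x^2 + 20*x^2 - 385*x/4 + 15*sqrt(2)*x + 175/4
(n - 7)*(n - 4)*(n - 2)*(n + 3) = n^4 - 10*n^3 + 11*n^2 + 94*n - 168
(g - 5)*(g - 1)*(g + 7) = g^3 + g^2 - 37*g + 35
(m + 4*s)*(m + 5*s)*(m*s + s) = m^3*s + 9*m^2*s^2 + m^2*s + 20*m*s^3 + 9*m*s^2 + 20*s^3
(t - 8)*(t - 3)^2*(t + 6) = t^4 - 8*t^3 - 27*t^2 + 270*t - 432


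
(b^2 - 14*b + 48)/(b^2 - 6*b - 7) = (-b^2 + 14*b - 48)/(-b^2 + 6*b + 7)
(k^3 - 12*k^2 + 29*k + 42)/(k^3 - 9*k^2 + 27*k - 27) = (k^3 - 12*k^2 + 29*k + 42)/(k^3 - 9*k^2 + 27*k - 27)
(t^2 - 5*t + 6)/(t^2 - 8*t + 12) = (t - 3)/(t - 6)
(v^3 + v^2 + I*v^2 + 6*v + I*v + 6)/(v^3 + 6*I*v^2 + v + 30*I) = (v + 1)/(v + 5*I)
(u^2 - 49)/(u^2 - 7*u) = (u + 7)/u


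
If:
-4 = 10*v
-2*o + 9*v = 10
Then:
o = -34/5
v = -2/5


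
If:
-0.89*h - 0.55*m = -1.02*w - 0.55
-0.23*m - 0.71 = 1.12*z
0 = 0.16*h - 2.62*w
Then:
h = 3.23574816852387*z + 2.71571721286825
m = -4.8695652173913*z - 3.08695652173913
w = 0.197602941589244*z + 0.165845325976687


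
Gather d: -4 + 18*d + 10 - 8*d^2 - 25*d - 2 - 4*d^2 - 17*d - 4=-12*d^2 - 24*d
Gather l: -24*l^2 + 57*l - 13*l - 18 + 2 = -24*l^2 + 44*l - 16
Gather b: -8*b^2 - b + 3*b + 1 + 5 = -8*b^2 + 2*b + 6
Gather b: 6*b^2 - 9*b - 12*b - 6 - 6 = 6*b^2 - 21*b - 12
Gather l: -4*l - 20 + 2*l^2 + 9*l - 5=2*l^2 + 5*l - 25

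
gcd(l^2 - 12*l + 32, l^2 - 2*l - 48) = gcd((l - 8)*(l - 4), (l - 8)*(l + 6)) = l - 8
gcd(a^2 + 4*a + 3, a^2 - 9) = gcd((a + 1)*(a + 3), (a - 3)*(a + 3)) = a + 3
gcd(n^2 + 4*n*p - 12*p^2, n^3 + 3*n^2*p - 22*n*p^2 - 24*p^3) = n + 6*p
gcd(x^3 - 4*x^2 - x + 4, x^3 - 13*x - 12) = x^2 - 3*x - 4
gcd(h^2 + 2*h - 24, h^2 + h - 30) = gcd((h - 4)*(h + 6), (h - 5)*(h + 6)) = h + 6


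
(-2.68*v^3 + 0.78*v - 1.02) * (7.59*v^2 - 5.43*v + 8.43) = -20.3412*v^5 + 14.5524*v^4 - 16.6722*v^3 - 11.9772*v^2 + 12.114*v - 8.5986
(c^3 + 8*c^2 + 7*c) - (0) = c^3 + 8*c^2 + 7*c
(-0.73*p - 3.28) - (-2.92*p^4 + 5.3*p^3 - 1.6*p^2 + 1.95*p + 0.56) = 2.92*p^4 - 5.3*p^3 + 1.6*p^2 - 2.68*p - 3.84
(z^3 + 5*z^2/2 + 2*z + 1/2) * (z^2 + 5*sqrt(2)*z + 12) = z^5 + 5*z^4/2 + 5*sqrt(2)*z^4 + 14*z^3 + 25*sqrt(2)*z^3/2 + 10*sqrt(2)*z^2 + 61*z^2/2 + 5*sqrt(2)*z/2 + 24*z + 6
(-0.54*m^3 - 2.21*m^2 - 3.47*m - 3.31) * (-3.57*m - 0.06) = 1.9278*m^4 + 7.9221*m^3 + 12.5205*m^2 + 12.0249*m + 0.1986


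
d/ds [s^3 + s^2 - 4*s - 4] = 3*s^2 + 2*s - 4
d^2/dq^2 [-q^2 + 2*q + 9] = -2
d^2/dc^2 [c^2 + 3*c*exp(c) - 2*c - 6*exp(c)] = 3*c*exp(c) + 2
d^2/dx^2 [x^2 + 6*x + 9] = 2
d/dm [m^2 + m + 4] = 2*m + 1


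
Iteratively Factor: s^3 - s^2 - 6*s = (s - 3)*(s^2 + 2*s) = s*(s - 3)*(s + 2)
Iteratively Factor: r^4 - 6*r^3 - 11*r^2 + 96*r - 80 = (r - 1)*(r^3 - 5*r^2 - 16*r + 80) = (r - 4)*(r - 1)*(r^2 - r - 20) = (r - 4)*(r - 1)*(r + 4)*(r - 5)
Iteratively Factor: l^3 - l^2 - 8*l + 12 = (l + 3)*(l^2 - 4*l + 4) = (l - 2)*(l + 3)*(l - 2)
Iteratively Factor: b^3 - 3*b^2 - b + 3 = (b - 1)*(b^2 - 2*b - 3) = (b - 3)*(b - 1)*(b + 1)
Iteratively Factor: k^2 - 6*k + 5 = (k - 1)*(k - 5)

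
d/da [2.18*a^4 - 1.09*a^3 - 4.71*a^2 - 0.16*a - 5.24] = 8.72*a^3 - 3.27*a^2 - 9.42*a - 0.16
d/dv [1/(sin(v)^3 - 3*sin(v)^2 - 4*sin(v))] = (-3*cos(v) + 6/tan(v) + 4*cos(v)/sin(v)^2)/((sin(v) - 4)^2*(sin(v) + 1)^2)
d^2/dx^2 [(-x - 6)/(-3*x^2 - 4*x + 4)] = 2*(4*(x + 6)*(3*x + 2)^2 - (9*x + 22)*(3*x^2 + 4*x - 4))/(3*x^2 + 4*x - 4)^3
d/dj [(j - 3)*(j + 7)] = 2*j + 4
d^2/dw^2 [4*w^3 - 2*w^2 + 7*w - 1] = 24*w - 4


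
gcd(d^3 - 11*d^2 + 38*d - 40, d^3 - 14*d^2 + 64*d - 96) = d - 4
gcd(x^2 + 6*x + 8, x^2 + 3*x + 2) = x + 2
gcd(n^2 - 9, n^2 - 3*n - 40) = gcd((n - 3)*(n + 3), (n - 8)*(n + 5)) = 1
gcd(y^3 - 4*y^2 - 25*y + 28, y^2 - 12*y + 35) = y - 7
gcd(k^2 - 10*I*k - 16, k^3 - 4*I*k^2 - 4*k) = k - 2*I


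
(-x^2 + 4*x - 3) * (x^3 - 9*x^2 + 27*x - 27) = -x^5 + 13*x^4 - 66*x^3 + 162*x^2 - 189*x + 81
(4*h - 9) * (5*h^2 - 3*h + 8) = 20*h^3 - 57*h^2 + 59*h - 72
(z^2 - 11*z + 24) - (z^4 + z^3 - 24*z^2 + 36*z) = -z^4 - z^3 + 25*z^2 - 47*z + 24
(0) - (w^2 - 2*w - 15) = -w^2 + 2*w + 15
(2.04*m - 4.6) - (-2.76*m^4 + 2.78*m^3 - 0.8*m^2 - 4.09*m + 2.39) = 2.76*m^4 - 2.78*m^3 + 0.8*m^2 + 6.13*m - 6.99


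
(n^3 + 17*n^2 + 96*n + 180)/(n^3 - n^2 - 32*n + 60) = (n^2 + 11*n + 30)/(n^2 - 7*n + 10)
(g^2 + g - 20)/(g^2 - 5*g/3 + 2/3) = 3*(g^2 + g - 20)/(3*g^2 - 5*g + 2)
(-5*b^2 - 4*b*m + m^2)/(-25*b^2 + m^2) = (b + m)/(5*b + m)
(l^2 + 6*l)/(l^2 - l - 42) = l/(l - 7)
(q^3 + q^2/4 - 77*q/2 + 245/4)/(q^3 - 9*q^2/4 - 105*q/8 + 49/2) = 2*(q^2 + 2*q - 35)/(2*q^2 - q - 28)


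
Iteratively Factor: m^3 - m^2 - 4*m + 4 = (m - 1)*(m^2 - 4) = (m - 1)*(m + 2)*(m - 2)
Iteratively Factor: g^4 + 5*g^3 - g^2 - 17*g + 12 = (g + 4)*(g^3 + g^2 - 5*g + 3) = (g - 1)*(g + 4)*(g^2 + 2*g - 3) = (g - 1)*(g + 3)*(g + 4)*(g - 1)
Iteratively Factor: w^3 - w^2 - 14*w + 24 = (w + 4)*(w^2 - 5*w + 6) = (w - 3)*(w + 4)*(w - 2)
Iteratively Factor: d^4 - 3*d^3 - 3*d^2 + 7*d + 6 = (d - 3)*(d^3 - 3*d - 2) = (d - 3)*(d + 1)*(d^2 - d - 2) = (d - 3)*(d + 1)^2*(d - 2)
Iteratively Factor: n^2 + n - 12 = (n + 4)*(n - 3)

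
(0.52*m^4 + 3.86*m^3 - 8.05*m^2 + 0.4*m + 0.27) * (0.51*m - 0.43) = 0.2652*m^5 + 1.745*m^4 - 5.7653*m^3 + 3.6655*m^2 - 0.0343*m - 0.1161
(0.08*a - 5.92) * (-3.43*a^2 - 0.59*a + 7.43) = -0.2744*a^3 + 20.2584*a^2 + 4.0872*a - 43.9856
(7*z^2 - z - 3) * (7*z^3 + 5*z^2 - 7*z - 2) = 49*z^5 + 28*z^4 - 75*z^3 - 22*z^2 + 23*z + 6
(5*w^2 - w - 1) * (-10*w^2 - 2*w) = -50*w^4 + 12*w^2 + 2*w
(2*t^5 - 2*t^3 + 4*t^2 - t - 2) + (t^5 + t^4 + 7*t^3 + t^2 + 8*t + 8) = 3*t^5 + t^4 + 5*t^3 + 5*t^2 + 7*t + 6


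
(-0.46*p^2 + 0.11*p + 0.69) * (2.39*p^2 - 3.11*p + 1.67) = -1.0994*p^4 + 1.6935*p^3 + 0.5388*p^2 - 1.9622*p + 1.1523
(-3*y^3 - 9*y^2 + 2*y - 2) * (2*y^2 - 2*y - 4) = -6*y^5 - 12*y^4 + 34*y^3 + 28*y^2 - 4*y + 8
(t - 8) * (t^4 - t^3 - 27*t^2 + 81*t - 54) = t^5 - 9*t^4 - 19*t^3 + 297*t^2 - 702*t + 432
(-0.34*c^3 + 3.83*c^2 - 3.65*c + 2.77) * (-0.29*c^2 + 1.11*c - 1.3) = 0.0986*c^5 - 1.4881*c^4 + 5.7518*c^3 - 9.8338*c^2 + 7.8197*c - 3.601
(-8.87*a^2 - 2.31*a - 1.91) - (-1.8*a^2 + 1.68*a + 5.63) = -7.07*a^2 - 3.99*a - 7.54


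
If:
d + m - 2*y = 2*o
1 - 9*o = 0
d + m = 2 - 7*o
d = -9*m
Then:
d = 11/8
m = -11/72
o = 1/9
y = 1/2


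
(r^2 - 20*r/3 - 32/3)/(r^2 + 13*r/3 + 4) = (r - 8)/(r + 3)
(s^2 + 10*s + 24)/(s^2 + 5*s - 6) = (s + 4)/(s - 1)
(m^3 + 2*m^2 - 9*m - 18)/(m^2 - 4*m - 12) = (m^2 - 9)/(m - 6)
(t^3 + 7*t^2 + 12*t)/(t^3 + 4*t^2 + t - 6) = t*(t + 4)/(t^2 + t - 2)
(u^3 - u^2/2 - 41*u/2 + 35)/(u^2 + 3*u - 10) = u - 7/2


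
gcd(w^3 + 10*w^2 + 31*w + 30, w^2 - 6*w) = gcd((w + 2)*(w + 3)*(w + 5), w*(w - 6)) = 1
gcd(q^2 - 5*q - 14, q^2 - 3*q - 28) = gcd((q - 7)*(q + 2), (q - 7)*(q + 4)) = q - 7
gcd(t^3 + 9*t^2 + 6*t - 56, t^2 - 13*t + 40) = 1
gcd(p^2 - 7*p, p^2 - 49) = p - 7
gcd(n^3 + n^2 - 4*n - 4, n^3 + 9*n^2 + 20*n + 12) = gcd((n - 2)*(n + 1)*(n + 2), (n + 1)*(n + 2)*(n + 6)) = n^2 + 3*n + 2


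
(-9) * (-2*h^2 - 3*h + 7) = 18*h^2 + 27*h - 63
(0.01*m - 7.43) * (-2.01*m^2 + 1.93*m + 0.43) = -0.0201*m^3 + 14.9536*m^2 - 14.3356*m - 3.1949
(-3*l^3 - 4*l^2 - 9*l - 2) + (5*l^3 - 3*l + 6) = 2*l^3 - 4*l^2 - 12*l + 4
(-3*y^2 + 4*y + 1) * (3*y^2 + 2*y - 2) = -9*y^4 + 6*y^3 + 17*y^2 - 6*y - 2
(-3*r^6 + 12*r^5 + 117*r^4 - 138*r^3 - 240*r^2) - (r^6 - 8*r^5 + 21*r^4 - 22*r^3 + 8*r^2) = -4*r^6 + 20*r^5 + 96*r^4 - 116*r^3 - 248*r^2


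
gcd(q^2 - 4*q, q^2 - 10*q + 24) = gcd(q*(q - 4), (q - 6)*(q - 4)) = q - 4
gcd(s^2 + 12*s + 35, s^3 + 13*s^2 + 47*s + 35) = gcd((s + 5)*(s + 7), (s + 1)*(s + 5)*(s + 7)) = s^2 + 12*s + 35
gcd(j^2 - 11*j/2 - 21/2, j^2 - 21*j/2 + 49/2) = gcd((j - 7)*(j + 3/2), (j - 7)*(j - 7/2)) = j - 7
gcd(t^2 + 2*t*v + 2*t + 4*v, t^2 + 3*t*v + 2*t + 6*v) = t + 2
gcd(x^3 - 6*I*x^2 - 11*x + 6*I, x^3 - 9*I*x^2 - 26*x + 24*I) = x^2 - 5*I*x - 6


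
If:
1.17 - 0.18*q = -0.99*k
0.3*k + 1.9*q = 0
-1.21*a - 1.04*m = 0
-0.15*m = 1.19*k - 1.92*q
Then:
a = -9.83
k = -1.15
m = 11.44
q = 0.18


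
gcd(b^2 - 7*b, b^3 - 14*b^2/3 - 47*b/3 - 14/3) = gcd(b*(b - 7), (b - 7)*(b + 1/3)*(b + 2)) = b - 7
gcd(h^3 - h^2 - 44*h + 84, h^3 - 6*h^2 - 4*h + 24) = h^2 - 8*h + 12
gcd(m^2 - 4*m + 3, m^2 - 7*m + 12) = m - 3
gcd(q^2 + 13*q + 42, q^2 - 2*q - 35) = 1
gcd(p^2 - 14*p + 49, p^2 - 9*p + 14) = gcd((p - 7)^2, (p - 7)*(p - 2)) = p - 7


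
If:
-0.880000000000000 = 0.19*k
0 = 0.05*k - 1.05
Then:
No Solution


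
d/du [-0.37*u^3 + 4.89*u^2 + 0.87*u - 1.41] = -1.11*u^2 + 9.78*u + 0.87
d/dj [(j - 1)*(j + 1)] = 2*j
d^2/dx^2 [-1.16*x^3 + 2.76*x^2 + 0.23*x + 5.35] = 5.52 - 6.96*x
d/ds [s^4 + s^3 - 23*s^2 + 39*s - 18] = 4*s^3 + 3*s^2 - 46*s + 39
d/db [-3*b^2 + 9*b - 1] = 9 - 6*b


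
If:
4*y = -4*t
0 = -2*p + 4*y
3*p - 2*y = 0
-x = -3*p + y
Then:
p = 0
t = 0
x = 0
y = 0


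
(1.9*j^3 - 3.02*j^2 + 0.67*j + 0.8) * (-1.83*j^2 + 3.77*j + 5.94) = -3.477*j^5 + 12.6896*j^4 - 1.3255*j^3 - 16.8769*j^2 + 6.9958*j + 4.752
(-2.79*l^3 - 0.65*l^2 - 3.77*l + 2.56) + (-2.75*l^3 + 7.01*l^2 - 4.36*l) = -5.54*l^3 + 6.36*l^2 - 8.13*l + 2.56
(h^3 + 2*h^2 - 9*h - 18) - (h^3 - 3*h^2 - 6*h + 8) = 5*h^2 - 3*h - 26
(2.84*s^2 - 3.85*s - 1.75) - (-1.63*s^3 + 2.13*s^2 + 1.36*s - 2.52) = 1.63*s^3 + 0.71*s^2 - 5.21*s + 0.77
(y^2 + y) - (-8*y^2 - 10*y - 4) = 9*y^2 + 11*y + 4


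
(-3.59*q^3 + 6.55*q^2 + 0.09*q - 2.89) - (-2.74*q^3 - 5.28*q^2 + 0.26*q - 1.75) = -0.85*q^3 + 11.83*q^2 - 0.17*q - 1.14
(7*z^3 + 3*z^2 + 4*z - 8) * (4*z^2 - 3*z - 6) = 28*z^5 - 9*z^4 - 35*z^3 - 62*z^2 + 48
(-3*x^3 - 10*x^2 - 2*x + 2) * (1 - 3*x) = 9*x^4 + 27*x^3 - 4*x^2 - 8*x + 2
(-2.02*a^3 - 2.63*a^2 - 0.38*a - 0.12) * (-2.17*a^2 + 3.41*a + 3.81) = 4.3834*a^5 - 1.1811*a^4 - 15.8399*a^3 - 11.0557*a^2 - 1.857*a - 0.4572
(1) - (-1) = 2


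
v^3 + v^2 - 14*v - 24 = (v - 4)*(v + 2)*(v + 3)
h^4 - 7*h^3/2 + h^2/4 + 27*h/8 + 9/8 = (h - 3)*(h - 3/2)*(h + 1/2)^2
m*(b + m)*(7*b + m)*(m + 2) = 7*b^2*m^2 + 14*b^2*m + 8*b*m^3 + 16*b*m^2 + m^4 + 2*m^3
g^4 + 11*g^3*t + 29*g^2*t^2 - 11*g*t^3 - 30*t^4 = (g - t)*(g + t)*(g + 5*t)*(g + 6*t)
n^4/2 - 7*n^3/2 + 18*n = n*(n/2 + 1)*(n - 6)*(n - 3)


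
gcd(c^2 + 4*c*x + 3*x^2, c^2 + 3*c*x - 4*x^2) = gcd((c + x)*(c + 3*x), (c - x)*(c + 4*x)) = 1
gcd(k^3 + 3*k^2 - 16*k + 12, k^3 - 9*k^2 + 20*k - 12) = k^2 - 3*k + 2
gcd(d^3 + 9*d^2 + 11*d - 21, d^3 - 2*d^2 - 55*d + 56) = d^2 + 6*d - 7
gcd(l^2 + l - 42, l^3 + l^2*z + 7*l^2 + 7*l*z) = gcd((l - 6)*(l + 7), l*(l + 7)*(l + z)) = l + 7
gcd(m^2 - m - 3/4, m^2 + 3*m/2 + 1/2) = m + 1/2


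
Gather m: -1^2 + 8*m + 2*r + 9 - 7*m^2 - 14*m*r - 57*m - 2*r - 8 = -7*m^2 + m*(-14*r - 49)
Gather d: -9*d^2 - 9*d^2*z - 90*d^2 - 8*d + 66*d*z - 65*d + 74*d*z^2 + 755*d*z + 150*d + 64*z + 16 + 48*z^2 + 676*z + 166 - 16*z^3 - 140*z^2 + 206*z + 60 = d^2*(-9*z - 99) + d*(74*z^2 + 821*z + 77) - 16*z^3 - 92*z^2 + 946*z + 242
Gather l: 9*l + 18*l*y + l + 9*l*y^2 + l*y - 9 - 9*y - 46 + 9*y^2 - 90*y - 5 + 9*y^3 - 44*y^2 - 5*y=l*(9*y^2 + 19*y + 10) + 9*y^3 - 35*y^2 - 104*y - 60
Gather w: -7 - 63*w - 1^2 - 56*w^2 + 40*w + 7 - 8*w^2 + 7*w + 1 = -64*w^2 - 16*w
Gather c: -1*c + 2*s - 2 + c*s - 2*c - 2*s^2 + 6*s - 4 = c*(s - 3) - 2*s^2 + 8*s - 6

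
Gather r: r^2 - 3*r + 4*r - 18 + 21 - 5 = r^2 + r - 2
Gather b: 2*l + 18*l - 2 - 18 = 20*l - 20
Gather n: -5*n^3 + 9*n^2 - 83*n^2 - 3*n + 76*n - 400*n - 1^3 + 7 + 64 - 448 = -5*n^3 - 74*n^2 - 327*n - 378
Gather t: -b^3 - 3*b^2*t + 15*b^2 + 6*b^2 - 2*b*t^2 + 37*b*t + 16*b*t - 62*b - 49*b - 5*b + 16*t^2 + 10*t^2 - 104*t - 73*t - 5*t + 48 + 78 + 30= -b^3 + 21*b^2 - 116*b + t^2*(26 - 2*b) + t*(-3*b^2 + 53*b - 182) + 156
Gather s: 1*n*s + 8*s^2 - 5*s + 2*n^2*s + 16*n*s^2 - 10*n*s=s^2*(16*n + 8) + s*(2*n^2 - 9*n - 5)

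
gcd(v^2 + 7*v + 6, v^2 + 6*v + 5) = v + 1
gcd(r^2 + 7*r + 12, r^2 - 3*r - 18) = r + 3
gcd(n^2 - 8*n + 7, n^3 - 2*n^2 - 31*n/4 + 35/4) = n - 1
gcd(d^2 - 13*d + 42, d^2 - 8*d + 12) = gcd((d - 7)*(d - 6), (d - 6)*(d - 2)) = d - 6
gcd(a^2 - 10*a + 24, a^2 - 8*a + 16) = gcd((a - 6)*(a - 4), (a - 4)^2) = a - 4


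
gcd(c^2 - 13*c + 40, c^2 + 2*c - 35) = c - 5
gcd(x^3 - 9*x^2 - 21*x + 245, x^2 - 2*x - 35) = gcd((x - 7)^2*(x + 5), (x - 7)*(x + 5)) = x^2 - 2*x - 35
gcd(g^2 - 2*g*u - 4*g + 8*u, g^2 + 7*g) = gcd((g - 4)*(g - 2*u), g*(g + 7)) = 1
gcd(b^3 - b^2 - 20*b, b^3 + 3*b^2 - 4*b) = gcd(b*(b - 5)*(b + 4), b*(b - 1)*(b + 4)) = b^2 + 4*b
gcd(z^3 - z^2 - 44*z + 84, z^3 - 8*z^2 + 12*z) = z^2 - 8*z + 12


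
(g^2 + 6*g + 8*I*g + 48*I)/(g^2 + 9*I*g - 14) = (g^2 + g*(6 + 8*I) + 48*I)/(g^2 + 9*I*g - 14)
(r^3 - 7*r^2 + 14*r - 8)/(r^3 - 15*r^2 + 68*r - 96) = (r^2 - 3*r + 2)/(r^2 - 11*r + 24)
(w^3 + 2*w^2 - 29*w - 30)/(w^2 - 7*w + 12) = (w^3 + 2*w^2 - 29*w - 30)/(w^2 - 7*w + 12)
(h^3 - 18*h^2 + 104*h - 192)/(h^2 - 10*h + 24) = h - 8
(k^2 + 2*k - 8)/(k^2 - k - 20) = (k - 2)/(k - 5)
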